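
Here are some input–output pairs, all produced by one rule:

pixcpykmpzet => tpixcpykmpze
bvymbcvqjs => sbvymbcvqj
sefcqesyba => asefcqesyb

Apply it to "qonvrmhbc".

The rule is to move the last character to the front.
So "qonvrmhbc" becomes "cqonvrmhb".

cqonvrmhb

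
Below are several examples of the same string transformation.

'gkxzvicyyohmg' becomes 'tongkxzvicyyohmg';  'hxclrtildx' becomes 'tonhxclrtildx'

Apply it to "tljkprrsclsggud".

Looking at the pairs, the operation is to prepend "ton".
On "tljkprrsclsggud" that produces "tontljkprrsclsggud".

tontljkprrsclsggud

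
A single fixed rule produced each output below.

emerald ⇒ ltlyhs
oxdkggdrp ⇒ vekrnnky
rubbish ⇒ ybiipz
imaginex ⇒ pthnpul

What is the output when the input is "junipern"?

qbupwly

The transformation: delete the last character, then shift every letter 7 places forward in the alphabet (wrapping around).
Starting from "junipern": after the first operation, "juniper"; after the second, "qbupwly".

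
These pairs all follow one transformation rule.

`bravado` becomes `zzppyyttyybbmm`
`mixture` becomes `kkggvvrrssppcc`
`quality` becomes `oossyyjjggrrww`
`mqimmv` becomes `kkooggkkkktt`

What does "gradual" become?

Each output is the input with this applied: shift every letter 2 places backward in the alphabet (wrapping around), then double every character.
"gradual" → "epybsyj" → "eeppyybbssyyjj".

eeppyybbssyyjj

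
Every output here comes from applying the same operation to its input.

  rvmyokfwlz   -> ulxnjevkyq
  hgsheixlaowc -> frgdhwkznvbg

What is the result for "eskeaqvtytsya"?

The transformation: move the first character to the end, then shift every letter 1 place backward in the alphabet (wrapping around).
Starting from "eskeaqvtytsya": after the first operation, "skeaqvtytsyae"; after the second, "rjdzpusxsrxzd".

rjdzpusxsrxzd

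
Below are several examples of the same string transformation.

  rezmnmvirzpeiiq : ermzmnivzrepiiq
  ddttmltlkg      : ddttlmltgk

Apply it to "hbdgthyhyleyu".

Looking at the pairs, the operation is to swap each adjacent pair of characters (1↔2, 3↔4, ...).
For "hbdgthyhyleyu" the result is "bhgdhthylyyeu".

bhgdhthylyyeu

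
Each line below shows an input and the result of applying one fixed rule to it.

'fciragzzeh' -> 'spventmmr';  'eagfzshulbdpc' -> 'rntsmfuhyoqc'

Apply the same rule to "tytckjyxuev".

In each case the input is transformed by: shift every letter 13 places forward in the alphabet (wrapping around) — i.e. ROT13, then delete the last character.
So "tytckjyxuev" becomes "glgpxwlkhr".

glgpxwlkhr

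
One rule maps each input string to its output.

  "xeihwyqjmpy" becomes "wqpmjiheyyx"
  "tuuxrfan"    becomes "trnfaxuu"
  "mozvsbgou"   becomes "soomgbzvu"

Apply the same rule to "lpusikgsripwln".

The pattern: sort the characters into reverse alphabetical order, then move the first 3 characters to the end (rotate left by 3).
Starting from "lpusikgsripwln": after the first operation, "wussrppnllkiig"; after the second, "srppnllkiigwus".

srppnllkiigwus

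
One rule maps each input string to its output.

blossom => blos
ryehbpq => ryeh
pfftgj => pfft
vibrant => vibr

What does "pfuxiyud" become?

What's happening: keep only the first 4 characters.
So "pfuxiyud" becomes "pfux".

pfux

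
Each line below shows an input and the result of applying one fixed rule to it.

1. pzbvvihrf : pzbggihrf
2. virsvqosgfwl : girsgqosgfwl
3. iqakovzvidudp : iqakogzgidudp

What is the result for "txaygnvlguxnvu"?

txaygnglguxngu

The pattern: replace every "v" with "g".
Applying that to "txaygnvlguxnvu" gives "txaygnglguxngu".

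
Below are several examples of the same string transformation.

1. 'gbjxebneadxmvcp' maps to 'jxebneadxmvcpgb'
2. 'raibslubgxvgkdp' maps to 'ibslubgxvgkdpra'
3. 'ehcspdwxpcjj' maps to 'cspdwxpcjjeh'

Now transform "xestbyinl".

stbyinlxe

The transformation: move the first 2 characters to the end (rotate left by 2).
So "xestbyinl" becomes "stbyinlxe".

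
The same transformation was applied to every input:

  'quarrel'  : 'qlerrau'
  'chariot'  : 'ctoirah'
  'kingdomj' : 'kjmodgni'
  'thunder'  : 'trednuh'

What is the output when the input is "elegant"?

Rule — move the first character to the end, then reverse the string.
Working it through for "elegant": intermediate "legante", final "etnagel".

etnagel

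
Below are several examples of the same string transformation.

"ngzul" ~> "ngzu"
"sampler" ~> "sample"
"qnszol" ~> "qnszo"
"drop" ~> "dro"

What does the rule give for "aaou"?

aao

Each output is the input with this applied: delete the last character.
For "aaou" the result is "aao".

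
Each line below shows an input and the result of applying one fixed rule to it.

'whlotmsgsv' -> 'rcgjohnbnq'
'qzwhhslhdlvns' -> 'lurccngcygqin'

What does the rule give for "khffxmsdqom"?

Rule — shift every letter 5 places backward in the alphabet (wrapping around).
"khffxmsdqom" → "fcaashnyljh".

fcaashnyljh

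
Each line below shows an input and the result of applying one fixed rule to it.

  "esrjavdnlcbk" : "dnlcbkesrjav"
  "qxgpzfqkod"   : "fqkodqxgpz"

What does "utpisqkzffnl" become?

Rule — swap the front and back halves of the string.
Doing the same to "utpisqkzffnl": "kzffnlutpisq".

kzffnlutpisq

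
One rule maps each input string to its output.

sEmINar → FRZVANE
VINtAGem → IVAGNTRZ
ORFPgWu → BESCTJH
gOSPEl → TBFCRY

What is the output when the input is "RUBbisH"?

EHOOVFU

In each case the input is transformed by: shift every letter 13 places forward in the alphabet (wrapping around) — i.e. ROT13, then convert every letter to uppercase.
Applying both steps to "RUBbisH": "EHOovfU", then "EHOOVFU".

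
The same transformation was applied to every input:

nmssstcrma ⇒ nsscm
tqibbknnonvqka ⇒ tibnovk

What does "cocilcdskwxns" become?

What's happening: keep every other character starting from the first (positions 1st, 3rd, 5th, ...).
For "cocilcdskwxns" the result is "ccldkxs".

ccldkxs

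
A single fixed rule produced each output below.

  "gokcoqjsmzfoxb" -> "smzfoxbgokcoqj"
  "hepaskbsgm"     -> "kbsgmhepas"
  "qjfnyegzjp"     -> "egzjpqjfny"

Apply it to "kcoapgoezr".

Each output is the input with this applied: swap the front and back halves of the string.
Doing the same to "kcoapgoezr": "goezrkcoap".

goezrkcoap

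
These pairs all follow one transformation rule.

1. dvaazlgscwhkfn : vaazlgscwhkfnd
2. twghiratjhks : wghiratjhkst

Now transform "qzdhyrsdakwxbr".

zdhyrsdakwxbrq

Rule — move the first character to the end.
Applying that to "qzdhyrsdakwxbr" gives "zdhyrsdakwxbrq".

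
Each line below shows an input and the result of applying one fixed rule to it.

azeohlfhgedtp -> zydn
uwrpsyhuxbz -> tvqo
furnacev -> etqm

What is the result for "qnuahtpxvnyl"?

What's happening: shift every letter 1 place backward in the alphabet (wrapping around), then keep only the first 4 characters.
Starting from "qnuahtpxvnyl": after the first operation, "pmtzgsowumxk"; after the second, "pmtz".

pmtz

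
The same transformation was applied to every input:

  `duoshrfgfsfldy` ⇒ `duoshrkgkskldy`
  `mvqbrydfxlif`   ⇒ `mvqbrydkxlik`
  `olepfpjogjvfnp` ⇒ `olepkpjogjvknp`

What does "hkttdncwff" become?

The transformation: replace every "f" with "k".
On "hkttdncwff" that produces "hkttdncwkk".

hkttdncwkk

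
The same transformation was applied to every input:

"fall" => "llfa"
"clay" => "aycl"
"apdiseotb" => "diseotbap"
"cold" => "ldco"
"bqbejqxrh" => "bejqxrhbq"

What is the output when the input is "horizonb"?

rizonbho

The pattern: move the first 2 characters to the end (rotate left by 2).
So "horizonb" becomes "rizonbho".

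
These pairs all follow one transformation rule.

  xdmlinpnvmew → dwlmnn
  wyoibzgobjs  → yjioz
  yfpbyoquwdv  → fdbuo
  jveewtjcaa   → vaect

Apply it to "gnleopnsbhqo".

The transformation: keep every other character starting from the second (positions 2nd, 4th, 6th, ...), then take characters alternately from the front and the back (1st, last, 2nd, 2nd-last, ...).
"gnleopnsbhqo" → "nepsho" → "noehps".

noehps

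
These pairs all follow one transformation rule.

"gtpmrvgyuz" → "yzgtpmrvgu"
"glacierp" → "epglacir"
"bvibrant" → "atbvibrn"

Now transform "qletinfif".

ffqletini

Each output is the input with this applied: move the last 2 characters to the front (rotate right by 2), then swap the first and last characters.
Applying both steps to "qletinfif": "ifqletinf", then "ffqletini".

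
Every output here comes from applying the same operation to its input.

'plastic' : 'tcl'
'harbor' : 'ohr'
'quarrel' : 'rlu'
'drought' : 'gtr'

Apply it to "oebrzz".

zob

Looking at the pairs, the operation is to move the first 3 characters to the end (rotate left by 3), then keep every other character starting from the second (positions 2nd, 4th, 6th, ...).
Working it through for "oebrzz": intermediate "rzzoeb", final "zob".
(Check on "plastic": → "sticpla" → "tcl" ✓)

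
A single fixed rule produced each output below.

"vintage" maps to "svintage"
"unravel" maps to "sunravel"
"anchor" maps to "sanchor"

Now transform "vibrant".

Each output is the input with this applied: prepend "s".
On "vibrant" that produces "svibrant".

svibrant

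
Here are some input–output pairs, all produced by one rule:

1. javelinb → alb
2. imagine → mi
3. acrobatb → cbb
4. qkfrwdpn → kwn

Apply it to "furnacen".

The pattern: keep one character in every 3, starting at position 2 (positions 2nd, 5th, 8th, ...).
Applying that to "furnacen" gives "uan".

uan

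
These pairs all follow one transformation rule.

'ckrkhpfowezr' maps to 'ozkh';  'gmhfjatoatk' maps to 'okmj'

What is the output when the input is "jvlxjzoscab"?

sbvj

The pattern: keep one character in every 3, starting at position 2 (positions 2nd, 5th, 8th, ...), then swap the front and back halves of the string.
Doing the same to "jvlxjzoscab": "sbvj".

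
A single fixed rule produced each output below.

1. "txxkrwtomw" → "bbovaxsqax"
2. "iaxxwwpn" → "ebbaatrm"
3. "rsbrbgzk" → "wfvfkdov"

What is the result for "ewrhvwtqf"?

Rule — move the first character to the end, then shift every letter 4 places forward in the alphabet (wrapping around).
Applying both steps to "ewrhvwtqf": "wrhvwtqfe", then "avlzaxuji".

avlzaxuji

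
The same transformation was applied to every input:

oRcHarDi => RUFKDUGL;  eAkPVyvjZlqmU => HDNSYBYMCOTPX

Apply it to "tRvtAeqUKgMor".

WUYWDHTXNJPRU

Each output is the input with this applied: shift every letter 3 places forward in the alphabet (wrapping around), then convert every letter to uppercase.
For "tRvtAeqUKgMor", step one produces "wUywDhtXNjPru"; step two turns that into "WUYWDHTXNJPRU".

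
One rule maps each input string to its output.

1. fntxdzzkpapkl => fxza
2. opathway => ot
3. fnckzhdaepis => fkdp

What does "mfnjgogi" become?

mj

The transformation: move the last 2 characters to the front (rotate right by 2), then keep one character in every 3, starting at position 3 (positions 3rd, 6th, 9th, ...).
On "mfnjgogi": the first step gives "gimfnjgo", and the second then gives "mj".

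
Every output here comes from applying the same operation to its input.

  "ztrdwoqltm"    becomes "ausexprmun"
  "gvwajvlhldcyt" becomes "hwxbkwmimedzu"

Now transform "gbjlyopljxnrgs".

The rule is to shift every letter 1 place forward in the alphabet (wrapping around).
Doing the same to "gbjlyopljxnrgs": "hckmzpqmkyosht".

hckmzpqmkyosht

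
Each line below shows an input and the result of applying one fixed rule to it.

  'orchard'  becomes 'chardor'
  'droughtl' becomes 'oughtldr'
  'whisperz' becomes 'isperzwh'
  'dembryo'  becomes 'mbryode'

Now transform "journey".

The rule is to move the first 2 characters to the end (rotate left by 2).
On "journey" that produces "urneyjo".

urneyjo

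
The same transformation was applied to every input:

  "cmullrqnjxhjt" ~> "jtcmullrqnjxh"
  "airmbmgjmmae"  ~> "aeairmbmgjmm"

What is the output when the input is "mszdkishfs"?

fsmszdkish

Looking at the pairs, the operation is to move the last 2 characters to the front (rotate right by 2).
Applying that to "mszdkishfs" gives "fsmszdkish".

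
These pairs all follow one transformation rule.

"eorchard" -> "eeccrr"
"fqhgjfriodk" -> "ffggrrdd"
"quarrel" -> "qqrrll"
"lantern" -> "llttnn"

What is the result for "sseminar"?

The rule is to keep one character in every 3, starting at position 1 (positions 1st, 4th, 7th, ...), then double every character.
Starting from "sseminar": after the first operation, "sma"; after the second, "ssmmaa".
(Check on "lantern": → "ltn" → "llttnn" ✓)

ssmmaa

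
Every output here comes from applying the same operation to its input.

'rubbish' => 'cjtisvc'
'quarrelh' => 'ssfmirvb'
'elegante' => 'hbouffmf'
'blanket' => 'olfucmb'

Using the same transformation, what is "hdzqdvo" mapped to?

The pattern: move the first 3 characters to the end (rotate left by 3), then shift every letter 1 place forward in the alphabet (wrapping around).
For "hdzqdvo", step one produces "qdvohdz"; step two turns that into "rewpiea".

rewpiea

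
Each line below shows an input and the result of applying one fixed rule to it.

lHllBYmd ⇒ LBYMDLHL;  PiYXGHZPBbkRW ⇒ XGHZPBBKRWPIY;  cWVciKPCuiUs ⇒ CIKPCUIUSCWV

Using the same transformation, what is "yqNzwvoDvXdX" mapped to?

The transformation: move the first 3 characters to the end (rotate left by 3), then convert every letter to uppercase.
Doing the same to "yqNzwvoDvXdX": "ZWVODVXDXYQN".
(Check on "PiYXGHZPBbkRW": → "XGHZPBbkRWPiY" → "XGHZPBBKRWPIY" ✓)

ZWVODVXDXYQN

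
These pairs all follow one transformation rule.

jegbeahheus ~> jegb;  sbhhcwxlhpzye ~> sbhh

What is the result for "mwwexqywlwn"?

The rule is to keep only the first 4 characters.
Doing the same to "mwwexqywlwn": "mwwe".

mwwe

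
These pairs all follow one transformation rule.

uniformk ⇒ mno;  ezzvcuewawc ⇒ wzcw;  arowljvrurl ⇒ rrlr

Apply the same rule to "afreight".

hfi

Looking at the pairs, the operation is to move the last 2 characters to the front (rotate right by 2), then keep one character in every 3, starting at position 1 (positions 1st, 4th, 7th, ...).
On "afreight": the first step gives "htafreig", and the second then gives "hfi".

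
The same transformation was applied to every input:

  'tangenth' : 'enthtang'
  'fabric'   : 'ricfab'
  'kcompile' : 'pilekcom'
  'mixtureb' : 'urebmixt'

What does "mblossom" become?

Rule — swap the front and back halves of the string.
Applying that to "mblossom" gives "ssommblo".

ssommblo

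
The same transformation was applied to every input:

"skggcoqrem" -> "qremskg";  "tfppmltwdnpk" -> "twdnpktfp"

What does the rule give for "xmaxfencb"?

ncbxma

What's happening: move the first 3 characters to the end (rotate left by 3), then delete the first 3 characters.
Starting from "xmaxfencb": after the first operation, "xfencbxma"; after the second, "ncbxma".
(Check on "skggcoqrem": → "gcoqremskg" → "qremskg" ✓)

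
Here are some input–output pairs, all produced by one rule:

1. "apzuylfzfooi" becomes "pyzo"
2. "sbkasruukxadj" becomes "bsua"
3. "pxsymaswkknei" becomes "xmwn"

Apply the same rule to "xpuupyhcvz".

ppc

The transformation: keep one character in every 3, starting at position 2 (positions 2nd, 5th, 8th, ...).
Doing the same to "xpuupyhcvz": "ppc".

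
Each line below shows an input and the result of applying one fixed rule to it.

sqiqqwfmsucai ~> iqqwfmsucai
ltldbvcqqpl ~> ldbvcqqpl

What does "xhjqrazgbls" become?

jqrazgbls

The transformation: delete the first 2 characters.
So "xhjqrazgbls" becomes "jqrazgbls".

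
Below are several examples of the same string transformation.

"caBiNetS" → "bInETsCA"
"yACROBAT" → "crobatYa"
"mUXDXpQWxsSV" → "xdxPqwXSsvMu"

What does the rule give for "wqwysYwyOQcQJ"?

What's happening: move the first 2 characters to the end (rotate left by 2), then flip the case of every letter.
Applying both steps to "wqwysYwyOQcQJ": "wysYwyOQcQJwq", then "WYSyWYoqCqjWQ".

WYSyWYoqCqjWQ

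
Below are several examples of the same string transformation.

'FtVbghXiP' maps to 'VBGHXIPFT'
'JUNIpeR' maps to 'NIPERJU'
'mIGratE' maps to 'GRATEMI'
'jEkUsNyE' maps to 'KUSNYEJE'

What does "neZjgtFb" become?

ZJGTFBNE

The rule is to move the first 2 characters to the end (rotate left by 2), then convert every letter to uppercase.
On "neZjgtFb": the first step gives "ZjgtFbne", and the second then gives "ZJGTFBNE".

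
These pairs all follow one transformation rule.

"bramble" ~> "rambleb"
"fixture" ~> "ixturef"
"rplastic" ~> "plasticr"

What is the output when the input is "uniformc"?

In each case the input is transformed by: move the first character to the end.
For "uniformc" the result is "niformcu".

niformcu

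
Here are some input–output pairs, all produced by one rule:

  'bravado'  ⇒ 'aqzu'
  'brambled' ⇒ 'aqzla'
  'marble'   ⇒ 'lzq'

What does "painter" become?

In each case the input is transformed by: shift every letter 1 place backward in the alphabet (wrapping around), then delete the last 3 characters.
So "painter" becomes "ozhm".

ozhm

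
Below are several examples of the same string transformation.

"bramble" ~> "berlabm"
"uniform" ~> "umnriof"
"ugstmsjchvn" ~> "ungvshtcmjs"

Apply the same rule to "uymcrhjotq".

uqytmocjrh

The transformation: take characters alternately from the front and the back (1st, last, 2nd, 2nd-last, ...).
"uymcrhjotq" → "uqytmocjrh".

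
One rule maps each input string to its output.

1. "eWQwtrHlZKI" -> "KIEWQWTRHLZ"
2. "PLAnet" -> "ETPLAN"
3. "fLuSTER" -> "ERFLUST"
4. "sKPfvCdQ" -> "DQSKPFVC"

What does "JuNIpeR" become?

The pattern: move the last 2 characters to the front (rotate right by 2), then convert every letter to uppercase.
Starting from "JuNIpeR": after the first operation, "eRJuNIp"; after the second, "ERJUNIP".

ERJUNIP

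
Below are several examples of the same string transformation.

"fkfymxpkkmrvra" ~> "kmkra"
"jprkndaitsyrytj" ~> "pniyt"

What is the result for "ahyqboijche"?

hbje

Looking at the pairs, the operation is to keep one character in every 3, starting at position 2 (positions 2nd, 5th, 8th, ...).
Applying that to "ahyqboijche" gives "hbje".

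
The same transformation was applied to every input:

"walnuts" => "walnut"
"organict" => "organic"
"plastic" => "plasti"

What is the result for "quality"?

qualit

In each case the input is transformed by: delete the last character.
Doing the same to "quality": "qualit".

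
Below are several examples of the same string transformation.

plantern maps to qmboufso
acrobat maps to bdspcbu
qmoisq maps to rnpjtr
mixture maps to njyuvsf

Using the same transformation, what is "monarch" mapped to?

npobsdi

The pattern: shift every letter 1 place forward in the alphabet (wrapping around).
Doing the same to "monarch": "npobsdi".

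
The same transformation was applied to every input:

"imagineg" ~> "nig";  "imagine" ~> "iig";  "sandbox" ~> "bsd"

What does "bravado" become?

The transformation: move the last 3 characters to the front (rotate right by 3), then keep one character in every 3, starting at position 1 (positions 1st, 4th, 7th, ...).
For "bravado", step one produces "adobrav"; step two turns that into "abv".

abv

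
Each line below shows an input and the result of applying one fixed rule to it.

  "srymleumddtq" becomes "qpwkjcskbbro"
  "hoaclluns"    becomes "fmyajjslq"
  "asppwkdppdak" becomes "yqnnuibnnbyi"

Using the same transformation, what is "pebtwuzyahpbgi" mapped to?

The transformation: shift every letter 2 places backward in the alphabet (wrapping around).
So "pebtwuzyahpbgi" becomes "nczrusxwyfnzeg".

nczrusxwyfnzeg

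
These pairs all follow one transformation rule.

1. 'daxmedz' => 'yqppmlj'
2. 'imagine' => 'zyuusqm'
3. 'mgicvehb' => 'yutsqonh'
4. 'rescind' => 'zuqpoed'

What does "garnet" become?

zsqmfd

The pattern: shift every letter 12 places forward in the alphabet (wrapping around), then sort the characters into reverse alphabetical order.
For "garnet", step one produces "smdzqf"; step two turns that into "zsqmfd".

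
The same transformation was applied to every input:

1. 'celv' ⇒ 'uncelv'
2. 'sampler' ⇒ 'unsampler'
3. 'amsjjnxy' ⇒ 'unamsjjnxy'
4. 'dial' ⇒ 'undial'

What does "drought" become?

undrought

Rule — prepend "un".
On "drought" that produces "undrought".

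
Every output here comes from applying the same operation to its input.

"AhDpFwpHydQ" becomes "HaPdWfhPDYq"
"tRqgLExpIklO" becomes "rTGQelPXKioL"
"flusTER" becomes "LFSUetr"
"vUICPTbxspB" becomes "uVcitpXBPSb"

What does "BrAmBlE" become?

RbMaLbe

The pattern: swap each adjacent pair of characters (1↔2, 3↔4, ...), then flip the case of every letter.
Starting from "BrAmBlE": after the first operation, "rBmAlBE"; after the second, "RbMaLbe".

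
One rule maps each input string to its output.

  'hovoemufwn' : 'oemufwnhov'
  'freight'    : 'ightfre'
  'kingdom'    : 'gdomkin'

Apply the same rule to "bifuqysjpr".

uqysjprbif

What's happening: move the first 3 characters to the end (rotate left by 3).
"bifuqysjpr" → "uqysjprbif".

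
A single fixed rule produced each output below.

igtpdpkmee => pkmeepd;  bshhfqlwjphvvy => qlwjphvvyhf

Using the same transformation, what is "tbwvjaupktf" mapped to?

The transformation: delete the first 3 characters, then move the first 2 characters to the end (rotate left by 2).
"tbwvjaupktf" → "vjaupktf" → "aupktfvj".

aupktfvj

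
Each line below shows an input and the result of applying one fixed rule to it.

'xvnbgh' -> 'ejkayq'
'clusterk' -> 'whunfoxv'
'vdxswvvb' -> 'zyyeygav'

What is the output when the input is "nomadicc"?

glffqrpd

In each case the input is transformed by: shift every letter 3 places forward in the alphabet (wrapping around), then swap the front and back halves of the string.
"nomadicc" → "qrpdglff" → "glffqrpd".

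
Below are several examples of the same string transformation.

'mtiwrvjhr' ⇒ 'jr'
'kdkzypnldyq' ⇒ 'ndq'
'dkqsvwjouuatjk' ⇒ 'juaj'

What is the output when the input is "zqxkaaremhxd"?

The pattern: keep every other character starting from the first (positions 1st, 3rd, 5th, ...), then delete the first 3 characters.
For "zqxkaaremhxd", step one produces "zxarmx"; step two turns that into "rmx".
(Check on "mtiwrvjhr": → "mirjr" → "jr" ✓)

rmx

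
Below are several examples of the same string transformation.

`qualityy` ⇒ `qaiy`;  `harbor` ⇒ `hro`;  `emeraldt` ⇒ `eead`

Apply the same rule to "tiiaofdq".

tiod

Each output is the input with this applied: keep every other character starting from the first (positions 1st, 3rd, 5th, ...).
Doing the same to "tiiaofdq": "tiod".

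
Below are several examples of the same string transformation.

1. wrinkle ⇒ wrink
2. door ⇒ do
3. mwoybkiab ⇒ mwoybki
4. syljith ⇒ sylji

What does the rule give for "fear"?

fe

The rule is to delete the last 2 characters.
For "fear" the result is "fe".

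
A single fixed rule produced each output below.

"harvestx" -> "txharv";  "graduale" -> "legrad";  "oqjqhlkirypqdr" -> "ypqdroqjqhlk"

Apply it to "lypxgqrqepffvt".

pffvtlypxgqr

Each output is the input with this applied: swap the front and back halves of the string, then delete the first 2 characters.
Working it through for "lypxgqrqepffvt": intermediate "qepffvtlypxgqr", final "pffvtlypxgqr".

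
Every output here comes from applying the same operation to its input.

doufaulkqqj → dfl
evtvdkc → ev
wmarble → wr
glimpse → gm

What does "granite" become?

Each output is the input with this applied: keep one character in every 3, starting at position 1 (positions 1st, 4th, 7th, ...), then delete the last character.
For "granite" the result is "gn".

gn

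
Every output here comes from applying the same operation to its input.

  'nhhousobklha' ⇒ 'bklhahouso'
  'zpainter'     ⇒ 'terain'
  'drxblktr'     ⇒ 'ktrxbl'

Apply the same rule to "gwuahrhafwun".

afwunuahrh

What's happening: delete the first 2 characters, then swap the front and back halves of the string.
Working it through for "gwuahrhafwun": intermediate "uahrhafwun", final "afwunuahrh".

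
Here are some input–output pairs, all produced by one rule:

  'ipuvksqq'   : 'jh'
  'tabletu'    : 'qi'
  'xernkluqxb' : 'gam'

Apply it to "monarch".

What's happening: shift every letter 11 places backward in the alphabet (wrapping around), then keep one character in every 3, starting at position 3 (positions 3rd, 6th, 9th, ...).
"monarch" → "bdcpgrw" → "cr".

cr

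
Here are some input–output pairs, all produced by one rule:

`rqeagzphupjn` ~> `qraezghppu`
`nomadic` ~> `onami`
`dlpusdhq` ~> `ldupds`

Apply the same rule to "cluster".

The transformation: swap each adjacent pair of characters (1↔2, 3↔4, ...), then delete the last 2 characters.
Starting from "cluster": after the first operation, "lcsuetr"; after the second, "lcsue".

lcsue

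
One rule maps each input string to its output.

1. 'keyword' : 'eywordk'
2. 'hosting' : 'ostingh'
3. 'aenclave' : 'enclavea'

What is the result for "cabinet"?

The pattern: move the first character to the end.
Applying that to "cabinet" gives "abinetc".

abinetc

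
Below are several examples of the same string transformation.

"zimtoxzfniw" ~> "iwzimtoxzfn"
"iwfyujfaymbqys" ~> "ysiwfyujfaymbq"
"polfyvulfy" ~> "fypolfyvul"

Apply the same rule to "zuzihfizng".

ngzuzihfiz

Rule — move the last 2 characters to the front (rotate right by 2).
So "zuzihfizng" becomes "ngzuzihfiz".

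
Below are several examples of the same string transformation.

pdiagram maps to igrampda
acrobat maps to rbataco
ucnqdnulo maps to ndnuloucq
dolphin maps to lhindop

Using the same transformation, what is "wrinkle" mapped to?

Looking at the pairs, the operation is to move the first 3 characters to the end (rotate left by 3), then swap the first and last characters.
So "wrinkle" becomes "iklewrn".

iklewrn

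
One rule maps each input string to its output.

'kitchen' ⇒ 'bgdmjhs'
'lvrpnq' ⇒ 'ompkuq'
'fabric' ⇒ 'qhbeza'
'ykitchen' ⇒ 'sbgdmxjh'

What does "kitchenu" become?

bgdmtjhs

Each output is the input with this applied: shift every letter 1 place backward in the alphabet (wrapping around), then move the first 3 characters to the end (rotate left by 3).
Working it through for "kitchenu": intermediate "jhsbgdmt", final "bgdmtjhs".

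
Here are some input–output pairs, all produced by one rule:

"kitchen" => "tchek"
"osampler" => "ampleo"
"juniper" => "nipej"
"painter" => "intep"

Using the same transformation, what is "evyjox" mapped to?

Rule — swap the first and last characters, then delete the first 2 characters.
For "evyjox" the result is "yjoe".

yjoe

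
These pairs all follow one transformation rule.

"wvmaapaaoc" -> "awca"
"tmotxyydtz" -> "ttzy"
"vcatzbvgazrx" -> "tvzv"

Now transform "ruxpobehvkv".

prke

What's happening: keep one character in every 3, starting at position 1 (positions 1st, 4th, 7th, ...), then swap each adjacent pair of characters (1↔2, 3↔4, ...).
Starting from "ruxpobehvkv": after the first operation, "rpek"; after the second, "prke".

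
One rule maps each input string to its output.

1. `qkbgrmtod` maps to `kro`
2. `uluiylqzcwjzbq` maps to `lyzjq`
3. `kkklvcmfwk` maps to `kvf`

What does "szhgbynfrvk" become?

In each case the input is transformed by: keep one character in every 3, starting at position 2 (positions 2nd, 5th, 8th, ...).
Doing the same to "szhgbynfrvk": "zbfk".

zbfk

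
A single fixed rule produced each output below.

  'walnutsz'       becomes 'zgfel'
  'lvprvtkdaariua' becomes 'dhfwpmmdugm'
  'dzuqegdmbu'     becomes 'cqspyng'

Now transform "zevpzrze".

What's happening: shift every letter 12 places forward in the alphabet (wrapping around), then delete the first 3 characters.
"zevpzrze" → "lqhbldlq" → "bldlq".

bldlq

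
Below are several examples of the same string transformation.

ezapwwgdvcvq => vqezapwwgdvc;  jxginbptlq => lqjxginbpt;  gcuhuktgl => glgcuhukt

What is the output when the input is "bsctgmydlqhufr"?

frbsctgmydlqhu

Each output is the input with this applied: move the last 2 characters to the front (rotate right by 2).
So "bsctgmydlqhufr" becomes "frbsctgmydlqhu".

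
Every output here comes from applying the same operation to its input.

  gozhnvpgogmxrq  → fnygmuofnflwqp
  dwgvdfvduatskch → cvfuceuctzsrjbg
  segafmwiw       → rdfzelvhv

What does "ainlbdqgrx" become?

zhmkacpfqw

Looking at the pairs, the operation is to shift every letter 1 place backward in the alphabet (wrapping around).
"ainlbdqgrx" → "zhmkacpfqw".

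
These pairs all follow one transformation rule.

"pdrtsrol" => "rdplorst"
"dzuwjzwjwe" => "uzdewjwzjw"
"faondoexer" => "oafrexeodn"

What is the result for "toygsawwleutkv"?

What's happening: reverse the string, then move the last 3 characters to the front (rotate right by 3).
Applying both steps to "toygsawwleutkv": "vktuelwwasgyot", then "yotvktuelwwasg".

yotvktuelwwasg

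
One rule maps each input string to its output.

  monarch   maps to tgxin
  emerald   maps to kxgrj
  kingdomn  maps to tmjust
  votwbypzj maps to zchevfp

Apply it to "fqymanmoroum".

esgtsuxuas

Looking at the pairs, the operation is to shift every letter 6 places forward in the alphabet (wrapping around), then delete the first 2 characters.
Starting from "fqymanmoroum": after the first operation, "lwesgtsuxuas"; after the second, "esgtsuxuas".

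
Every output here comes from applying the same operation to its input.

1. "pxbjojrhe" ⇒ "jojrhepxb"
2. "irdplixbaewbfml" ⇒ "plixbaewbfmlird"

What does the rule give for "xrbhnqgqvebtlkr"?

Each output is the input with this applied: move the first 3 characters to the end (rotate left by 3).
Doing the same to "xrbhnqgqvebtlkr": "hnqgqvebtlkrxrb".

hnqgqvebtlkrxrb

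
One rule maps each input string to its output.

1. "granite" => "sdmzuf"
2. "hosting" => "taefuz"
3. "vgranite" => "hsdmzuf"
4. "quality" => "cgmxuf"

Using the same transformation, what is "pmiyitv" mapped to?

The transformation: shift every letter 12 places forward in the alphabet (wrapping around), then delete the last character.
"pmiyitv" → "byukufh" → "byukuf".

byukuf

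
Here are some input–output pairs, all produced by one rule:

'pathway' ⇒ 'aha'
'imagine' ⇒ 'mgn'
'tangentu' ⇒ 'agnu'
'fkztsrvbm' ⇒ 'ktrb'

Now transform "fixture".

itr

The pattern: keep every other character starting from the second (positions 2nd, 4th, 6th, ...).
For "fixture" the result is "itr".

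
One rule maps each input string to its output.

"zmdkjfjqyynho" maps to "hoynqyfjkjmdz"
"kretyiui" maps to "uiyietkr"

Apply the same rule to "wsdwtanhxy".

The pattern: reverse the string, then swap each adjacent pair of characters (1↔2, 3↔4, ...).
For "wsdwtanhxy", step one produces "yxhnatwdsw"; step two turns that into "xynhtadwws".

xynhtadwws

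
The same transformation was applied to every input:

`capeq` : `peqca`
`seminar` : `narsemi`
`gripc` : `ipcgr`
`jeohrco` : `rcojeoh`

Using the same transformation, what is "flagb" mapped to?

agbfl

Each output is the input with this applied: move the last 3 characters to the front (rotate right by 3).
For "flagb" the result is "agbfl".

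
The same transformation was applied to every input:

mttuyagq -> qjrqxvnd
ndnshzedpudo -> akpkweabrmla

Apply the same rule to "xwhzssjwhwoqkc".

Rule — shift every letter 3 places backward in the alphabet (wrapping around), then swap each adjacent pair of characters (1↔2, 3↔4, ...).
For "xwhzssjwhwoqkc", step one produces "utewppgtetlnhz"; step two turns that into "tuwepptgtenlzh".

tuwepptgtenlzh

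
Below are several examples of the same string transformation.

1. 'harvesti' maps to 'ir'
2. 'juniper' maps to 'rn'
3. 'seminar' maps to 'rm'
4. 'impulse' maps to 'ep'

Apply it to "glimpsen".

The transformation: move the last 3 characters to the front (rotate right by 3), then keep one character in every 3, starting at position 3 (positions 3rd, 6th, 9th, ...).
For "glimpsen", step one produces "senglimp"; step two turns that into "ni".

ni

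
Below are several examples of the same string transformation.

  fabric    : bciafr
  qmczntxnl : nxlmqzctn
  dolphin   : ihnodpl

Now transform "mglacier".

In each case the input is transformed by: swap each adjacent pair of characters (1↔2, 3↔4, ...), then move the last 3 characters to the front (rotate right by 3).
Working it through for "mglacier": intermediate "gmalicre", final "cregmali".

cregmali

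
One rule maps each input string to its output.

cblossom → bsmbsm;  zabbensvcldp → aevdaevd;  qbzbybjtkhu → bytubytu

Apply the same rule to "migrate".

iaia

Looking at the pairs, the operation is to keep one character in every 3, starting at position 2 (positions 2nd, 5th, 8th, ...), then write the whole string twice.
"migrate" → "ia" → "iaia".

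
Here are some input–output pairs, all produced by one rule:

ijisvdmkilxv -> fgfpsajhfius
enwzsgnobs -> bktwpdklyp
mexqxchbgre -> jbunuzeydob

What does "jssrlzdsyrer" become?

Looking at the pairs, the operation is to shift every letter 3 places backward in the alphabet (wrapping around).
So "jssrlzdsyrer" becomes "gppoiwapvobo".

gppoiwapvobo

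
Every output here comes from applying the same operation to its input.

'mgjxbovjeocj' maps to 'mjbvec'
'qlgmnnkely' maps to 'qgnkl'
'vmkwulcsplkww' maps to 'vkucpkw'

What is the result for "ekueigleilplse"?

The transformation: keep every other character starting from the first (positions 1st, 3rd, 5th, ...).
"ekueigleilplse" → "euilips".

euilips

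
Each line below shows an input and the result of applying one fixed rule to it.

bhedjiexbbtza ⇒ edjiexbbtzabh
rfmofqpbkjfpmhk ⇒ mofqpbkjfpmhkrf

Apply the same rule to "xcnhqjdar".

nhqjdarxc

The pattern: move the first 2 characters to the end (rotate left by 2).
For "xcnhqjdar" the result is "nhqjdarxc".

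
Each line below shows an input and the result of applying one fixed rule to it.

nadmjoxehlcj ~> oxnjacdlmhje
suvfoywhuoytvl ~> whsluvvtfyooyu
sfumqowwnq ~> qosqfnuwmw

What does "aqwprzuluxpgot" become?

What's happening: take characters alternately from the front and the back (1st, last, 2nd, 2nd-last, ...), then move the last 2 characters to the front (rotate right by 2).
On "aqwprzuluxpgot": the first step gives "atqowgpprxzuul", and the second then gives "ulatqowgpprxzu".

ulatqowgpprxzu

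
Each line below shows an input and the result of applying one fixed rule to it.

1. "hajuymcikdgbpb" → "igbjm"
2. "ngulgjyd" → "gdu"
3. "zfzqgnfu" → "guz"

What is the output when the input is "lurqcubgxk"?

uxuc

What's happening: swap the front and back halves of the string, then keep one character in every 3, starting at position 1 (positions 1st, 4th, 7th, ...).
Starting from "lurqcubgxk": after the first operation, "ubgxklurqc"; after the second, "uxuc".
(Check on "zfzqgnfu": → "gnfuzfzq" → "guz" ✓)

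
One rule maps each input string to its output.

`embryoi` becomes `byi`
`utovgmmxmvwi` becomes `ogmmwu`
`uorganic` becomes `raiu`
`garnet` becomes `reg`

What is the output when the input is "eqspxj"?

Each output is the input with this applied: move the first character to the end, then keep every other character starting from the second (positions 2nd, 4th, 6th, ...).
"eqspxj" → "qspxje" → "sxe".
(Check on "utovgmmxmvwi": → "tovgmmxmvwiu" → "ogmmwu" ✓)

sxe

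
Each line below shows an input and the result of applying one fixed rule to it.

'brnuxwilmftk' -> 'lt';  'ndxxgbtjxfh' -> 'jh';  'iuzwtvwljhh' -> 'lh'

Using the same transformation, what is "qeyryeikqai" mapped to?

Each output is the input with this applied: keep one character in every 3, starting at position 2 (positions 2nd, 5th, 8th, ...), then keep only the last 2 characters.
On "qeyryeikqai": the first step gives "eyki", and the second then gives "ki".

ki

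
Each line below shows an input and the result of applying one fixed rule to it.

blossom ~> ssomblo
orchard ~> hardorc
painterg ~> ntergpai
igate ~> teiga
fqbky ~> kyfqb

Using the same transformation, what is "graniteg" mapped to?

niteggra

Looking at the pairs, the operation is to move the first 3 characters to the end (rotate left by 3).
Doing the same to "graniteg": "niteggra".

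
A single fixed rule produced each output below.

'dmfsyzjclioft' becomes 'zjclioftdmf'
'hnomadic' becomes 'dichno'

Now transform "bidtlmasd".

What's happening: move the first 3 characters to the end (rotate left by 3), then delete the first 2 characters.
For "bidtlmasd", step one produces "tlmasdbid"; step two turns that into "masdbid".
(Check on "dmfsyzjclioft": → "syzjclioftdmf" → "zjclioftdmf" ✓)

masdbid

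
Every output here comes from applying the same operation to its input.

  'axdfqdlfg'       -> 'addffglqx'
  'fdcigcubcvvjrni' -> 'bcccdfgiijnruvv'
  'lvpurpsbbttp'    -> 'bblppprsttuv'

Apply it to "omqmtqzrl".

lmmoqqrtz

The pattern: sort the characters into alphabetical order.
"omqmtqzrl" → "lmmoqqrtz".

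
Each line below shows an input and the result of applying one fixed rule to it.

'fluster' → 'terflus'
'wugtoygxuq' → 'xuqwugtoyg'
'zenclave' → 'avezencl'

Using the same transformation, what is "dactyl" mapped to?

tyldac

Each output is the input with this applied: move the last 3 characters to the front (rotate right by 3).
Applying that to "dactyl" gives "tyldac".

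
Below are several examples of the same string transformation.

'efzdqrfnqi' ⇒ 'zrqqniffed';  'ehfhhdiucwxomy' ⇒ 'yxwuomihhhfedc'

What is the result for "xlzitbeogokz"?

Rule — sort the characters into reverse alphabetical order.
"xlzitbeogokz" → "zzxtoolkigeb".

zzxtoolkigeb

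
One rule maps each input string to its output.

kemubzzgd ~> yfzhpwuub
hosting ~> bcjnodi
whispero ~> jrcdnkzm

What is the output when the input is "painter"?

mkvdioz

The pattern: move the last character to the front, then shift every letter 5 places backward in the alphabet (wrapping around).
"painter" → "rpainte" → "mkvdioz".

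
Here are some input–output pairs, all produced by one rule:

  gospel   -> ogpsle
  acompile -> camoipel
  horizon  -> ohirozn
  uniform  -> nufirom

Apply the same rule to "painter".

In each case the input is transformed by: swap each adjacent pair of characters (1↔2, 3↔4, ...).
"painter" → "apnietr".

apnietr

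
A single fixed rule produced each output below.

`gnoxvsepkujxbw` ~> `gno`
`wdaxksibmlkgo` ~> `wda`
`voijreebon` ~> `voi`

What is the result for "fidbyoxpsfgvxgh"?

Looking at the pairs, the operation is to keep only the first 3 characters.
Doing the same to "fidbyoxpsfgvxgh": "fid".

fid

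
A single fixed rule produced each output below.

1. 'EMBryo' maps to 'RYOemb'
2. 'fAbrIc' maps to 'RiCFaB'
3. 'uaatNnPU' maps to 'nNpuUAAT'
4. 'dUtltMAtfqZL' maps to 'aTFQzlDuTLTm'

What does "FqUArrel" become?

The rule is to swap the front and back halves of the string, then flip the case of every letter.
Applying both steps to "FqUArrel": "rrelFqUA", then "RRELfQua".
(Check on "fAbrIc": → "rIcfAb" → "RiCFaB" ✓)

RRELfQua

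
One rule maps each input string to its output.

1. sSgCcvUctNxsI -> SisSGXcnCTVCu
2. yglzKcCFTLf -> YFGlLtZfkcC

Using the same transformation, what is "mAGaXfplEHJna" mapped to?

Looking at the pairs, the operation is to take characters alternately from the front and the back (1st, last, 2nd, 2nd-last, ...), then flip the case of every letter.
Working it through for "mAGaXfplEHJna": intermediate "maAnGJaHXEflp", final "MAaNgjAhxeFLP".
(Check on "sSgCcvUctNxsI": → "sISsgxCNctvcU" → "SisSGXcnCTVCu" ✓)

MAaNgjAhxeFLP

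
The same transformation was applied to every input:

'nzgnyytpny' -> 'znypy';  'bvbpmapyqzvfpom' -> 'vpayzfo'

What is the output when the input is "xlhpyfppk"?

lpfp

The pattern: keep every other character starting from the second (positions 2nd, 4th, 6th, ...).
On "xlhpyfppk" that produces "lpfp".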